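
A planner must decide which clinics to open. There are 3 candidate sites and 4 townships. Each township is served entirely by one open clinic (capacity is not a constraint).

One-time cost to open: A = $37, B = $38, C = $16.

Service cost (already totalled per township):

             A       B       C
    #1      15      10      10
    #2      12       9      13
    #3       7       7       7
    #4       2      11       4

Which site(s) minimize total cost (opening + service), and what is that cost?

Open C only; minimum total cost 50.

For any fixed open set, each township goes to its cheapest open site; total = fixed + service.
{C}: #1→C 10, #2→C 13, #3→C 7, #4→C 4. Service 34; fixed 16; total 50.
{A}: service 36 + fixed 37 = 73
{B}: #1→B 10, #2→B 9, #3→B 7, #4→B 11. Service 37; fixed 38; total 75.
{A, B, C}: service 28 + fixed 91 = 119
No other subset beats 50.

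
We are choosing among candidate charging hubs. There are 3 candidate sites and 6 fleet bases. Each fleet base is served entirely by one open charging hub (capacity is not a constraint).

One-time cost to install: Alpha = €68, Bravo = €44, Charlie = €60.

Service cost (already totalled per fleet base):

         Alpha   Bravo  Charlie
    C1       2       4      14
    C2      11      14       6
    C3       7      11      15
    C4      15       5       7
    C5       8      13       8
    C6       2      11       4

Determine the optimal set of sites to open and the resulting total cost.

For any fixed open set, each fleet base goes to its cheapest open site; total = fixed + service.
{Bravo}: C1→Bravo 4, C2→Bravo 14, C3→Bravo 11, C4→Bravo 5, C5→Bravo 13, C6→Bravo 11. Service 58; fixed 44; total 102.
{Alpha}: service 45 + fixed 68 = 113
{Charlie}: C1→Charlie 14, C2→Charlie 6, C3→Charlie 15, C4→Charlie 7, C5→Charlie 8, C6→Charlie 4. Service 54; fixed 60; total 114.
{Alpha, Bravo, Charlie}: C1→Alpha 2, C2→Charlie 6, C3→Alpha 7, C4→Bravo 5, C5→Alpha 8, C6→Alpha 2. Service 30; fixed 172; total 202.
(All 7 nonempty subsets were checked; Bravo only is lowest.)

Open Bravo only; minimum total cost 102.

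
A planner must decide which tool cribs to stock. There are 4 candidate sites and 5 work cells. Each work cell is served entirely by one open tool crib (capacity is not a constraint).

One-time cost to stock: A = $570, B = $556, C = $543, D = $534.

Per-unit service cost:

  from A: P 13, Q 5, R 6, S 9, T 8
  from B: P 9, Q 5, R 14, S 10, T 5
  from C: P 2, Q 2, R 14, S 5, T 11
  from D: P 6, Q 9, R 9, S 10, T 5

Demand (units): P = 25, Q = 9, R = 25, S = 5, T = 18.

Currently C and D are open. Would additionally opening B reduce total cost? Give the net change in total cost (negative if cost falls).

No — net change +556 (cost rises by 556).

Current service cost with {C, D}: 408.
Adding B: each work cell re-picks its cheapest; new service cost 408, saving 0.
Extra fixed cost: 556. Net change = 556 − 0 = 556.
(Totals: 1485 → 2041.)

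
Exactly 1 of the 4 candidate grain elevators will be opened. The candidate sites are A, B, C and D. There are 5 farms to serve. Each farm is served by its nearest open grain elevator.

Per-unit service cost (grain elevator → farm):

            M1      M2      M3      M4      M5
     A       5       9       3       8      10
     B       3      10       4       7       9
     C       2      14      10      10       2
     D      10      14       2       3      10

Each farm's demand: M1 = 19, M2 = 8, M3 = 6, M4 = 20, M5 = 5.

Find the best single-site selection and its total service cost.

Choose B only; total service cost 346.

With exactly 1 open, each farm uses its cheapest among the chosen.
{B}: M1→B 3·19=57, M2→B 10·8=80, M3→B 4·6=24, M4→B 7·20=140, M5→B 9·5=45. Service cost 346.
{A}: service cost 395
{C}: service cost 420
Among all 4 size-1 choices, {B} is lowest.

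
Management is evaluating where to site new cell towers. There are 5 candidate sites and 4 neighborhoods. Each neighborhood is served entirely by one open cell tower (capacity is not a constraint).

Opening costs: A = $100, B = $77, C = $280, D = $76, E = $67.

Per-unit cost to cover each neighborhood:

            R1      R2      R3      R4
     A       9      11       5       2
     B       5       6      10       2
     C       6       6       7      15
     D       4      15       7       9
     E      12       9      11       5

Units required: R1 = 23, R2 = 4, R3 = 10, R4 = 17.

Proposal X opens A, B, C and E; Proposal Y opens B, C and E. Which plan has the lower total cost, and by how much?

Proposal X: {A, B, C, E}: R1→B 5·23=115, R2→B 6·4=24, R3→A 5·10=50, R4→A 2·17=34. Service 223; fixed 524; total 747.
Proposal Y: {B, C, E}: R1→B 5·23=115, R2→B 6·4=24, R3→C 7·10=70, R4→B 2·17=34. Service 243; fixed 424; total 667.
Difference: |747 − 667| = 80.

Proposal Y is cheaper by 80.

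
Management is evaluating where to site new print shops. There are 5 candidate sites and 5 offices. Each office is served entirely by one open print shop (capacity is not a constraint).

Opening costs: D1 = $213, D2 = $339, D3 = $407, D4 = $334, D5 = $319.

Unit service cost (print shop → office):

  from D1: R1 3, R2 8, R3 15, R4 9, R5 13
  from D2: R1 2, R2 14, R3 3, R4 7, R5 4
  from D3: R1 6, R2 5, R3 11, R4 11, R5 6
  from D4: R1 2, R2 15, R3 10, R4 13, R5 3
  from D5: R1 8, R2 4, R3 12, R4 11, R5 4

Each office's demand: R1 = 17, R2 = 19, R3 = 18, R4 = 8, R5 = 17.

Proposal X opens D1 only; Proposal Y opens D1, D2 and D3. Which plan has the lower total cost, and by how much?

Proposal X: {D1}: R1→D1 3·17=51, R2→D1 8·19=152, R3→D1 15·18=270, R4→D1 9·8=72, R5→D1 13·17=221. Service 766; fixed 213; total 979.
Proposal Y: {D1, D2, D3}: R1→D2 2·17=34, R2→D3 5·19=95, R3→D2 3·18=54, R4→D2 7·8=56, R5→D2 4·17=68. Service 307; fixed 959; total 1266.
Difference: |979 − 1266| = 287.

Proposal X is cheaper by 287.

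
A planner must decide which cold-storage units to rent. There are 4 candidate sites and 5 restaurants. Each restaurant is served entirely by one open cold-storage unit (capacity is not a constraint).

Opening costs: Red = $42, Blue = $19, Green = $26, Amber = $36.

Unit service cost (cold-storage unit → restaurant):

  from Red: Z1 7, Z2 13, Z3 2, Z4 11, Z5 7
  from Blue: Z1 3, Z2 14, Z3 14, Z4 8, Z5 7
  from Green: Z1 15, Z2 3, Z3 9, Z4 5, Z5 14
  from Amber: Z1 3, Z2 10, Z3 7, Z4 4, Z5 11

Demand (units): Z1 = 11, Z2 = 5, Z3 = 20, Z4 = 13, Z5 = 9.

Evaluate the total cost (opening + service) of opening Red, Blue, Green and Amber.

Total cost: 326

Each restaurant is assigned to its cheapest site among the open ones.
{Red, Blue, Green, Amber}: Z1→Blue 3·11=33, Z2→Green 3·5=15, Z3→Red 2·20=40, Z4→Amber 4·13=52, Z5→Red 7·9=63. Service 203; fixed 123; total 326.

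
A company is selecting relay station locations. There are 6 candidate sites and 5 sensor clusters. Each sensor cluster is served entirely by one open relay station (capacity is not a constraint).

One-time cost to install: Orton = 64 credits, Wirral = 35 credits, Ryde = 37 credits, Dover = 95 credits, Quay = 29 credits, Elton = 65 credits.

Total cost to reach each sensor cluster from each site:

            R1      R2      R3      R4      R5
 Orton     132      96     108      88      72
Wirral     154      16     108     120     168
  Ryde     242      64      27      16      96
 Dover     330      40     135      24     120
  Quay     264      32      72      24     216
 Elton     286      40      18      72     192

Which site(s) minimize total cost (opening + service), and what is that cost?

Open Wirral and Ryde; minimum total cost 381.

For any fixed open set, each sensor cluster goes to its cheapest open site; total = fixed + service.
{Wirral, Ryde}: R1→Wirral 154, R2→Wirral 16, R3→Ryde 27, R4→Ryde 16, R5→Ryde 96. Service 309; fixed 72; total 381.
{Orton, Wirral, Ryde}: R1→Orton 132, R2→Wirral 16, R3→Ryde 27, R4→Ryde 16, R5→Orton 72. Service 263; fixed 136; total 399.
{Orton, Ryde, Quay}: service 279 + fixed 130 = 409
{Orton, Wirral, Ryde, Dover, Quay, Elton}: R1→Orton 132, R2→Wirral 16, R3→Elton 18, R4→Ryde 16, R5→Orton 72. Service 254; fixed 325; total 579.
No other subset beats 381.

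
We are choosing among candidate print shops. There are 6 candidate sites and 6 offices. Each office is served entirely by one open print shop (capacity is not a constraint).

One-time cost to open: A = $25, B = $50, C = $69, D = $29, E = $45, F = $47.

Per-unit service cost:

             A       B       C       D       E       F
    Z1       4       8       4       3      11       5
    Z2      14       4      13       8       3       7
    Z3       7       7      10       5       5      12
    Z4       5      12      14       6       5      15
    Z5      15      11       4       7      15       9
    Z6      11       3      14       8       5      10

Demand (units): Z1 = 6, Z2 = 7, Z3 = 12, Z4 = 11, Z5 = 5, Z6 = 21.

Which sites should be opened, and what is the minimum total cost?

Open B and D; minimum total cost 349.

For any fixed open set, each office goes to its cheapest open site; total = fixed + service.
{B, D}: Z1→D 3·6=18, Z2→B 4·7=28, Z3→D 5·12=60, Z4→D 6·11=66, Z5→D 7·5=35, Z6→B 3·21=63. Service 270; fixed 79; total 349.
{A, B, D}: service 259 + fixed 104 = 363
{D, E}: service 294 + fixed 74 = 368
{A, B, C, D, E, F}: service 237 + fixed 265 = 502
No other subset beats 349.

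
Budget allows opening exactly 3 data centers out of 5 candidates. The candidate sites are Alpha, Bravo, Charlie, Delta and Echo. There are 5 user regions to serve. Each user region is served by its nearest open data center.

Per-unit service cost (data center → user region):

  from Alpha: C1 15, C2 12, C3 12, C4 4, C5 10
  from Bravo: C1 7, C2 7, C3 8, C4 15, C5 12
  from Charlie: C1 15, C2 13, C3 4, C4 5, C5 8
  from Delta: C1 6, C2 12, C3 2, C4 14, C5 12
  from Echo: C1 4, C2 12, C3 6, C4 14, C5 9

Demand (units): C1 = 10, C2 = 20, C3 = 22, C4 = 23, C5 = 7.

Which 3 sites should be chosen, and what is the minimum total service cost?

Choose Alpha, Bravo and Delta; total service cost 406.

With exactly 3 open, each user region uses its cheapest among the chosen.
{Alpha, Bravo, Delta}: C1→Delta 6·10=60, C2→Bravo 7·20=140, C3→Delta 2·22=44, C4→Alpha 4·23=92, C5→Alpha 10·7=70. Service cost 406.
{Bravo, Charlie, Delta}: service cost 415
{Bravo, Charlie, Echo}: service cost 439
Among all 10 size-3 choices, {Alpha, Bravo, Delta} is lowest.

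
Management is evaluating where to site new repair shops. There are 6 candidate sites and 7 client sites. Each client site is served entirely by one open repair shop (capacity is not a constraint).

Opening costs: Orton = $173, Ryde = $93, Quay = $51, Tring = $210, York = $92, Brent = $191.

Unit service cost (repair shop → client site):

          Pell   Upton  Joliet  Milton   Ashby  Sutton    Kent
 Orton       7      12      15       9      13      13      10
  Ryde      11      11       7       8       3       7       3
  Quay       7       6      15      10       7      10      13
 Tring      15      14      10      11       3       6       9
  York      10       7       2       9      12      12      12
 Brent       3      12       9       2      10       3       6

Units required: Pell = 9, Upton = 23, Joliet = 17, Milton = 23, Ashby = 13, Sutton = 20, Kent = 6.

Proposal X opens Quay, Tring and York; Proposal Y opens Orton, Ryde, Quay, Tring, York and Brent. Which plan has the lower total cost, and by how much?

Proposal X is cheaper by 164.

Proposal X: {Quay, Tring, York}: Pell→Quay 7·9=63, Upton→Quay 6·23=138, Joliet→York 2·17=34, Milton→York 9·23=207, Ashby→Tring 3·13=39, Sutton→Tring 6·20=120, Kent→Tring 9·6=54. Service 655; fixed 353; total 1008.
Proposal Y: {Orton, Ryde, Quay, Tring, York, Brent}: Pell→Brent 3·9=27, Upton→Quay 6·23=138, Joliet→York 2·17=34, Milton→Brent 2·23=46, Ashby→Ryde 3·13=39, Sutton→Brent 3·20=60, Kent→Ryde 3·6=18. Service 362; fixed 810; total 1172.
Difference: |1008 − 1172| = 164.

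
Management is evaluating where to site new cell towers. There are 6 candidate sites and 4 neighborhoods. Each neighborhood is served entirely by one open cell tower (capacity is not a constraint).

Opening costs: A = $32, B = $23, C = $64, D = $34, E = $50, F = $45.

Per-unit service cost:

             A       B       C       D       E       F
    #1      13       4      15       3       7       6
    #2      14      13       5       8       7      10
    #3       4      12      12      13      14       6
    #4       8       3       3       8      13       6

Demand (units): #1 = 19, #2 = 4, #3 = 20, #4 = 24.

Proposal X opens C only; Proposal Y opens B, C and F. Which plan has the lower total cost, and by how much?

Proposal X: {C}: #1→C 15·19=285, #2→C 5·4=20, #3→C 12·20=240, #4→C 3·24=72. Service 617; fixed 64; total 681.
Proposal Y: {B, C, F}: #1→B 4·19=76, #2→C 5·4=20, #3→F 6·20=120, #4→B 3·24=72. Service 288; fixed 132; total 420.
Difference: |681 − 420| = 261.

Proposal Y is cheaper by 261.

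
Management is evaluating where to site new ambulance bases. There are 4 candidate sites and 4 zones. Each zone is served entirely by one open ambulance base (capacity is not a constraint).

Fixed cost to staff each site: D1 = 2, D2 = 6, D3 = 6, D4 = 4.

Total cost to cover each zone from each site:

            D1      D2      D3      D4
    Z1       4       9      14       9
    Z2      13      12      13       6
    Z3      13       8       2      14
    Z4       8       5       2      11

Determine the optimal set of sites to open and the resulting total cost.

For any fixed open set, each zone goes to its cheapest open site; total = fixed + service.
{D1, D3, D4}: Z1→D1 4, Z2→D4 6, Z3→D3 2, Z4→D3 2. Service 14; fixed 12; total 26.
{D1, D3}: service 21 + fixed 8 = 29
{D3, D4}: Z1→D4 9, Z2→D4 6, Z3→D3 2, Z4→D3 2. Service 19; fixed 10; total 29.
{D1, D2, D3, D4}: service 14 + fixed 18 = 32
No other subset beats 26.

Open D1, D3 and D4; minimum total cost 26.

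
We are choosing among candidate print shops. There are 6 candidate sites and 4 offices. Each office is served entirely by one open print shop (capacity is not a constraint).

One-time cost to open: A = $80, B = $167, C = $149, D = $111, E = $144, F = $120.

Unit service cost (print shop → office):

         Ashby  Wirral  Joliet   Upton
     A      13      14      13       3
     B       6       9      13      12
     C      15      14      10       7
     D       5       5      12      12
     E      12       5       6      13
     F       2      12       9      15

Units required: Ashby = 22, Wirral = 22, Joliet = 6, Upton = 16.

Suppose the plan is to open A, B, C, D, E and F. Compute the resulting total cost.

Total cost: 1009

Each office is assigned to its cheapest site among the open ones.
{A, B, C, D, E, F}: Ashby→F 2·22=44, Wirral→D 5·22=110, Joliet→E 6·6=36, Upton→A 3·16=48. Service 238; fixed 771; total 1009.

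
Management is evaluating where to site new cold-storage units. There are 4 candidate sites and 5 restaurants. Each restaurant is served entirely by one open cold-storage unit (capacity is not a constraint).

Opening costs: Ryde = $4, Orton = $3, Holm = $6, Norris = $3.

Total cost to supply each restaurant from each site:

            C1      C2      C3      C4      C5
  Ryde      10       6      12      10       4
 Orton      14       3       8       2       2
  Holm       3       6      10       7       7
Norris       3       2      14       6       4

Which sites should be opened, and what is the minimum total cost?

For any fixed open set, each restaurant goes to its cheapest open site; total = fixed + service.
{Orton, Norris}: C1→Norris 3, C2→Norris 2, C3→Orton 8, C4→Orton 2, C5→Orton 2. Service 17; fixed 6; total 23.
{Ryde, Orton, Norris}: service 17 + fixed 10 = 27
{Orton, Holm}: C1→Holm 3, C2→Orton 3, C3→Orton 8, C4→Orton 2, C5→Orton 2. Service 18; fixed 9; total 27.
{Ryde, Orton, Holm, Norris}: service 17 + fixed 16 = 33
No other subset beats 23.

Open Orton and Norris; minimum total cost 23.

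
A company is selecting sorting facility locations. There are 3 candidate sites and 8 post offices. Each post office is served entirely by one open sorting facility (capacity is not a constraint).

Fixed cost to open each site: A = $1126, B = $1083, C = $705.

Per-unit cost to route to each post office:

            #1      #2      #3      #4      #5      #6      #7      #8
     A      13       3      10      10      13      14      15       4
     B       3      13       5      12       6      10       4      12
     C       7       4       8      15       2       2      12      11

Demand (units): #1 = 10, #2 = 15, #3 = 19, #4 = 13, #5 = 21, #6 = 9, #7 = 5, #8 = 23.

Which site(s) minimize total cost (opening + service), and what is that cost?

For any fixed open set, each post office goes to its cheapest open site; total = fixed + service.
{C}: #1→C 7·10=70, #2→C 4·15=60, #3→C 8·19=152, #4→C 15·13=195, #5→C 2·21=42, #6→C 2·9=18, #7→C 12·5=60, #8→C 11·23=253. Service 850; fixed 705; total 1555.
{B}: service 988 + fixed 1083 = 2071
{A}: #1→A 13·10=130, #2→A 3·15=45, #3→A 10·19=190, #4→A 10·13=130, #5→A 13·21=273, #6→A 14·9=126, #7→A 15·5=75, #8→A 4·23=92. Service 1061; fixed 1126; total 2187.
{A, B, C}: #1→B 3·10=30, #2→A 3·15=45, #3→B 5·19=95, #4→A 10·13=130, #5→C 2·21=42, #6→C 2·9=18, #7→B 4·5=20, #8→A 4·23=92. Service 472; fixed 2914; total 3386.
No other subset beats 1555.

Open C only; minimum total cost 1555.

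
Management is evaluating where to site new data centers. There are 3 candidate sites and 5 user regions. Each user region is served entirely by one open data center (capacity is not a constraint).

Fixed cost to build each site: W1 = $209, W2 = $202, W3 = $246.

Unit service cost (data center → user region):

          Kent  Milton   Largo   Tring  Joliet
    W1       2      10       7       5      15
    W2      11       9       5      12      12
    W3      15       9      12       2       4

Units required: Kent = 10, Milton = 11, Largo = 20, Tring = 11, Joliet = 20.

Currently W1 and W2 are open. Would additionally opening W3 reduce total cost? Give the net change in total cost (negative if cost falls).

No — net change +53 (cost rises by 53).

Current service cost with {W1, W2}: 514.
Adding W3: each user region re-picks its cheapest; new service cost 321, saving 193.
Extra fixed cost: 246. Net change = 246 − 193 = 53.
(Totals: 925 → 978.)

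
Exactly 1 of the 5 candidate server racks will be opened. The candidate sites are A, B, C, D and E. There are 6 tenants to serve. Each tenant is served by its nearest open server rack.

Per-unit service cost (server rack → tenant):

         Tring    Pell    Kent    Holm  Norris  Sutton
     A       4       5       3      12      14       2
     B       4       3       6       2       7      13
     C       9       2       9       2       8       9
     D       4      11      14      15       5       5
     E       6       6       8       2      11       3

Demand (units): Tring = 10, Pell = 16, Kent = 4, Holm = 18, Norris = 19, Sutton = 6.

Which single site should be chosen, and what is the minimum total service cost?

Choose B only; total service cost 359.

With exactly 1 open, each tenant uses its cheapest among the chosen.
{B}: Tring→B 4·10=40, Pell→B 3·16=48, Kent→B 6·4=24, Holm→B 2·18=36, Norris→B 7·19=133, Sutton→B 13·6=78. Service cost 359.
{C}: service cost 400
{E}: service cost 451
Among all 5 size-1 choices, {B} is lowest.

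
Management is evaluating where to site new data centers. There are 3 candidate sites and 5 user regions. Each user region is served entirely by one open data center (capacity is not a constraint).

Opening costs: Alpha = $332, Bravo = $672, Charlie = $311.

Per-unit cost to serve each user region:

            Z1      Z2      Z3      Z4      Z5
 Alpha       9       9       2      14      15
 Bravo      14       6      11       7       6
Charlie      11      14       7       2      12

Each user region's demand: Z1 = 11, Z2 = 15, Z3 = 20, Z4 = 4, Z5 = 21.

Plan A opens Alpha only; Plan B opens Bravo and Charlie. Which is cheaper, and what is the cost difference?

Plan A: {Alpha}: Z1→Alpha 9·11=99, Z2→Alpha 9·15=135, Z3→Alpha 2·20=40, Z4→Alpha 14·4=56, Z5→Alpha 15·21=315. Service 645; fixed 332; total 977.
Plan B: {Bravo, Charlie}: Z1→Charlie 11·11=121, Z2→Bravo 6·15=90, Z3→Charlie 7·20=140, Z4→Charlie 2·4=8, Z5→Bravo 6·21=126. Service 485; fixed 983; total 1468.
Difference: |977 − 1468| = 491.

Plan A is cheaper by 491.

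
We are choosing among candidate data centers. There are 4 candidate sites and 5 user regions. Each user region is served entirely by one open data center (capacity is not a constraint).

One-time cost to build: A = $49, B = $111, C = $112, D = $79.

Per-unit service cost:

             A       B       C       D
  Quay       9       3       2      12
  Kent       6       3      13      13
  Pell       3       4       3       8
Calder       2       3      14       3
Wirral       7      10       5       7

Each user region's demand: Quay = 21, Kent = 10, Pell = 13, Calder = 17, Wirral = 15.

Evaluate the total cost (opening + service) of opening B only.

Each user region is assigned to its cheapest site among the open ones.
{B}: Quay→B 3·21=63, Kent→B 3·10=30, Pell→B 4·13=52, Calder→B 3·17=51, Wirral→B 10·15=150. Service 346; fixed 111; total 457.

Total cost: 457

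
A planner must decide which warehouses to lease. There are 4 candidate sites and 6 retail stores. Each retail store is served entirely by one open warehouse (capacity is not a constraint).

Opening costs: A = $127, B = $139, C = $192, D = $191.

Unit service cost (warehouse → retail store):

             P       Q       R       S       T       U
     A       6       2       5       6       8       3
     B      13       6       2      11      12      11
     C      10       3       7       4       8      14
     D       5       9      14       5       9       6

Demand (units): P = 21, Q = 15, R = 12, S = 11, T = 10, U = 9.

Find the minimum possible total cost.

Minimum total cost: 516

For any fixed open set, each retail store goes to its cheapest open site; total = fixed + service.
{A}: P→A 6·21=126, Q→A 2·15=30, R→A 5·12=60, S→A 6·11=66, T→A 8·10=80, U→A 3·9=27. Service 389; fixed 127; total 516.
{A, B}: service 353 + fixed 266 = 619
{A, D}: service 357 + fixed 318 = 675
{A, B, C, D}: service 310 + fixed 649 = 959
No other subset beats 516.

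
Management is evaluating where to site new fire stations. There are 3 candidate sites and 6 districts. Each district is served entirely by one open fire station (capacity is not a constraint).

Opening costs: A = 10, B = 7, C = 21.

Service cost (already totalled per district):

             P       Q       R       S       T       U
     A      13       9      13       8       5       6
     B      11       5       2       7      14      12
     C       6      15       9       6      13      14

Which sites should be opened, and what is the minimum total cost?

Open A and B; minimum total cost 53.

For any fixed open set, each district goes to its cheapest open site; total = fixed + service.
{A, B}: P→B 11, Q→B 5, R→B 2, S→B 7, T→A 5, U→A 6. Service 36; fixed 17; total 53.
{B}: service 51 + fixed 7 = 58
{A}: P→A 13, Q→A 9, R→A 13, S→A 8, T→A 5, U→A 6. Service 54; fixed 10; total 64.
{A, B, C}: P→C 6, Q→B 5, R→B 2, S→C 6, T→A 5, U→A 6. Service 30; fixed 38; total 68.
No other subset beats 53.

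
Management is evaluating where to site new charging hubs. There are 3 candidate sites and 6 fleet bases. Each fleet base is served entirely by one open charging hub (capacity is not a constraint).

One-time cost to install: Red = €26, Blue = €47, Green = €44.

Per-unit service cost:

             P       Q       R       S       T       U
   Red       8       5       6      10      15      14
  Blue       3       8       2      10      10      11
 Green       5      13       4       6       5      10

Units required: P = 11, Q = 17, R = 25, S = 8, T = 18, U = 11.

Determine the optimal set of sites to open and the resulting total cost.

Open Red, Blue and Green; minimum total cost 533.

For any fixed open set, each fleet base goes to its cheapest open site; total = fixed + service.
{Red, Blue, Green}: P→Blue 3·11=33, Q→Red 5·17=85, R→Blue 2·25=50, S→Green 6·8=48, T→Green 5·18=90, U→Green 10·11=110. Service 416; fixed 117; total 533.
{Red, Green}: service 488 + fixed 70 = 558
{Blue, Green}: service 467 + fixed 91 = 558
{Red}: P→Red 8·11=88, Q→Red 5·17=85, R→Red 6·25=150, S→Red 10·8=80, T→Red 15·18=270, U→Red 14·11=154. Service 827; fixed 26; total 853.
No other subset beats 533.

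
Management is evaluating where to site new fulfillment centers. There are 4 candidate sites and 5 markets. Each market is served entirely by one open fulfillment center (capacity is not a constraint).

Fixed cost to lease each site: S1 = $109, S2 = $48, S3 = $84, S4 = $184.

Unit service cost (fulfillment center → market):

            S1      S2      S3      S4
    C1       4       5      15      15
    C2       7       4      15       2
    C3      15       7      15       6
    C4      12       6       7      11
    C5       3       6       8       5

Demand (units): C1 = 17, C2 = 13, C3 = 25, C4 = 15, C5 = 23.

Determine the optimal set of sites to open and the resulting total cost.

For any fixed open set, each market goes to its cheapest open site; total = fixed + service.
{S2}: C1→S2 5·17=85, C2→S2 4·13=52, C3→S2 7·25=175, C4→S2 6·15=90, C5→S2 6·23=138. Service 540; fixed 48; total 588.
{S1, S2}: C1→S1 4·17=68, C2→S2 4·13=52, C3→S2 7·25=175, C4→S2 6·15=90, C5→S1 3·23=69. Service 454; fixed 157; total 611.
{S2, S3}: service 540 + fixed 132 = 672
{S1, S2, S3, S4}: service 403 + fixed 425 = 828
(All 15 nonempty subsets were checked; S2 only is lowest.)

Open S2 only; minimum total cost 588.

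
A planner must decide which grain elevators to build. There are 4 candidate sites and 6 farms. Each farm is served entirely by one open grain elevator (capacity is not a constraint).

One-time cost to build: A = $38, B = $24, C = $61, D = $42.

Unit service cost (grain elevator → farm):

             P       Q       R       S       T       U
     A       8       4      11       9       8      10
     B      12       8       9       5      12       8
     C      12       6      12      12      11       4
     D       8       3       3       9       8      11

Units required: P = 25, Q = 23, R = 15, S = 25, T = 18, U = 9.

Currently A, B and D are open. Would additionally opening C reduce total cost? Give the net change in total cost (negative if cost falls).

Current service cost with {A, B, D}: 655.
Adding C: each farm re-picks its cheapest; new service cost 619, saving 36.
Extra fixed cost: 61. Net change = 61 − 36 = 25.
(Totals: 759 → 784.)

No — net change +25 (cost rises by 25).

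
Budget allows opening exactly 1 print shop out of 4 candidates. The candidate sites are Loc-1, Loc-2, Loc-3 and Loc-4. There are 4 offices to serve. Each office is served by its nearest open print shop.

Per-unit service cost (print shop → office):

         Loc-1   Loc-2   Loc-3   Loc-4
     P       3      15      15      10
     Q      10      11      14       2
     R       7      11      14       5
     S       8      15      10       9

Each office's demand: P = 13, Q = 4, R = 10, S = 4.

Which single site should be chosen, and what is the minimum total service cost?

With exactly 1 open, each office uses its cheapest among the chosen.
{Loc-1}: P→Loc-1 3·13=39, Q→Loc-1 10·4=40, R→Loc-1 7·10=70, S→Loc-1 8·4=32. Service cost 181.
{Loc-4}: service cost 224
{Loc-2}: service cost 409
Among all 4 size-1 choices, {Loc-1} is lowest.

Choose Loc-1 only; total service cost 181.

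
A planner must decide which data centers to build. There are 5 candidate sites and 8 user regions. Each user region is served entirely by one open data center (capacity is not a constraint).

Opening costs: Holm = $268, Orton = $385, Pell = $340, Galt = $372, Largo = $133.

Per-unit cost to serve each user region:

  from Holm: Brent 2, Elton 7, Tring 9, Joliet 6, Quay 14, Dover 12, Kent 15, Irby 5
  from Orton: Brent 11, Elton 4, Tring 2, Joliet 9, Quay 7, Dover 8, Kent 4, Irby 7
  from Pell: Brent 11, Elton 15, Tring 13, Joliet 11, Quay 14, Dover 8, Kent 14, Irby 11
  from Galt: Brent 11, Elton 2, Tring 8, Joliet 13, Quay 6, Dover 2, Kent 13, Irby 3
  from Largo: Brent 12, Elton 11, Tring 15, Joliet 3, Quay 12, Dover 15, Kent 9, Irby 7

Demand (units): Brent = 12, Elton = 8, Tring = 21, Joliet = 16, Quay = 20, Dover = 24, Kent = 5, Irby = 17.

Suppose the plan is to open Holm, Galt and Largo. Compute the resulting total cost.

Each user region is assigned to its cheapest site among the open ones.
{Holm, Galt, Largo}: Brent→Holm 2·12=24, Elton→Galt 2·8=16, Tring→Galt 8·21=168, Joliet→Largo 3·16=48, Quay→Galt 6·20=120, Dover→Galt 2·24=48, Kent→Largo 9·5=45, Irby→Galt 3·17=51. Service 520; fixed 773; total 1293.

Total cost: 1293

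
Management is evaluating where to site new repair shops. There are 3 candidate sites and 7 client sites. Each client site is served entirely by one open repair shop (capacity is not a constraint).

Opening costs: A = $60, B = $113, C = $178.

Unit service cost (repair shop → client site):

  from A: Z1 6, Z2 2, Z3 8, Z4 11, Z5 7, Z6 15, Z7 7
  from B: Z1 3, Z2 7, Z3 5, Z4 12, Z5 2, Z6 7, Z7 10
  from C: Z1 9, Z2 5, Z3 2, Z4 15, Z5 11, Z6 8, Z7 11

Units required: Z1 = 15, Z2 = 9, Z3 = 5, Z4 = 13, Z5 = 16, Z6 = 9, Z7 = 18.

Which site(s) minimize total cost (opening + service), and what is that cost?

For any fixed open set, each client site goes to its cheapest open site; total = fixed + service.
{A, B}: Z1→B 3·15=45, Z2→A 2·9=18, Z3→B 5·5=25, Z4→A 11·13=143, Z5→B 2·16=32, Z6→B 7·9=63, Z7→A 7·18=126. Service 452; fixed 173; total 625.
{B}: Z1→B 3·15=45, Z2→B 7·9=63, Z3→B 5·5=25, Z4→B 12·13=156, Z5→B 2·16=32, Z6→B 7·9=63, Z7→B 10·18=180. Service 564; fixed 113; total 677.
{A}: service 664 + fixed 60 = 724
{A, B, C}: service 437 + fixed 351 = 788
(All 7 nonempty subsets were checked; A and B is lowest.)

Open A and B; minimum total cost 625.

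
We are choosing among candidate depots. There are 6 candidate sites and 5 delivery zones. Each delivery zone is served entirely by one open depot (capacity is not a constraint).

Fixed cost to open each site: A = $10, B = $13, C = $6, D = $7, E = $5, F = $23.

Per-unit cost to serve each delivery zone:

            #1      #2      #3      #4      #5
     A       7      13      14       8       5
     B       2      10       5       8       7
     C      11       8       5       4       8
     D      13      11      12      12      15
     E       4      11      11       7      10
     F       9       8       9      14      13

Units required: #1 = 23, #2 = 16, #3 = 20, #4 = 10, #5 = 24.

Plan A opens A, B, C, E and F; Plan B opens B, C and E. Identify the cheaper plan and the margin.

Plan A: {A, B, C, E, F}: #1→B 2·23=46, #2→C 8·16=128, #3→B 5·20=100, #4→C 4·10=40, #5→A 5·24=120. Service 434; fixed 57; total 491.
Plan B: {B, C, E}: #1→B 2·23=46, #2→C 8·16=128, #3→B 5·20=100, #4→C 4·10=40, #5→B 7·24=168. Service 482; fixed 24; total 506.
Difference: |491 − 506| = 15.

Plan A is cheaper by 15.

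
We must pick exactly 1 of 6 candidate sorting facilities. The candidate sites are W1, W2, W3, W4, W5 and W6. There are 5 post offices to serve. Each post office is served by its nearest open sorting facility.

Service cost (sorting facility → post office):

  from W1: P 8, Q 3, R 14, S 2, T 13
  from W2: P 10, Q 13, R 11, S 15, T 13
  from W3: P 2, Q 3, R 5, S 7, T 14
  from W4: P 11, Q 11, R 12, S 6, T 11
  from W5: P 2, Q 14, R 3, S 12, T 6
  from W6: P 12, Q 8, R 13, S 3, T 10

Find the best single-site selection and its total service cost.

Choose W3 only; total service cost 31.

With exactly 1 open, each post office uses its cheapest among the chosen.
{W3}: P→W3 2, Q→W3 3, R→W3 5, S→W3 7, T→W3 14. Service cost 31.
{W5}: service cost 37
{W1}: service cost 40
Among all 6 size-1 choices, {W3} is lowest.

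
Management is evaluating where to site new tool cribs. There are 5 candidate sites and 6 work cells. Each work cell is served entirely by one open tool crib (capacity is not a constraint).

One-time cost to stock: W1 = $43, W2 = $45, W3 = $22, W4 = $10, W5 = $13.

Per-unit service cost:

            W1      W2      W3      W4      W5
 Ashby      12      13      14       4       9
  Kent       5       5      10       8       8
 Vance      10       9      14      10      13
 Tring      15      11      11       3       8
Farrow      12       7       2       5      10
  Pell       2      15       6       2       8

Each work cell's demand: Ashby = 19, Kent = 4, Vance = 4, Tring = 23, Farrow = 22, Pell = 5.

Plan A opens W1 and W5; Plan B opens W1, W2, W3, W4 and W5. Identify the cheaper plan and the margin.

Plan B is cheaper by 313.

Plan A: {W1, W5}: Ashby→W5 9·19=171, Kent→W1 5·4=20, Vance→W1 10·4=40, Tring→W5 8·23=184, Farrow→W5 10·22=220, Pell→W1 2·5=10. Service 645; fixed 56; total 701.
Plan B: {W1, W2, W3, W4, W5}: Ashby→W4 4·19=76, Kent→W1 5·4=20, Vance→W2 9·4=36, Tring→W4 3·23=69, Farrow→W3 2·22=44, Pell→W1 2·5=10. Service 255; fixed 133; total 388.
Difference: |701 − 388| = 313.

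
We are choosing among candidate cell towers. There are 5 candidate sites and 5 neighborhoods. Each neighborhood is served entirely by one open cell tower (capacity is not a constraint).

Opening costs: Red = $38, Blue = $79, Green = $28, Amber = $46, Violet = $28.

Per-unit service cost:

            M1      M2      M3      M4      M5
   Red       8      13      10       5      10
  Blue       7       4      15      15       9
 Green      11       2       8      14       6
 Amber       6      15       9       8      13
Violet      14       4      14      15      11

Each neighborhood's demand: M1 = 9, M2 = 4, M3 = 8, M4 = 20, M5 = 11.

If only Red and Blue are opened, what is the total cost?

Each neighborhood is assigned to its cheapest site among the open ones.
{Red, Blue}: M1→Blue 7·9=63, M2→Blue 4·4=16, M3→Red 10·8=80, M4→Red 5·20=100, M5→Blue 9·11=99. Service 358; fixed 117; total 475.

Total cost: 475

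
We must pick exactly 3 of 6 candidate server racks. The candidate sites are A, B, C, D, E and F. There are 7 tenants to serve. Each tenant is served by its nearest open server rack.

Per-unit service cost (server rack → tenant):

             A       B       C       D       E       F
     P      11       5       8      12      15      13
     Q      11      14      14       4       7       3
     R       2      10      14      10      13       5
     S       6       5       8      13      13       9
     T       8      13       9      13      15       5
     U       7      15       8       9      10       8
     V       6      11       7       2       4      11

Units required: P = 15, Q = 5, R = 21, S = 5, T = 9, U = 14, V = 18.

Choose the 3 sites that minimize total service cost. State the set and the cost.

Choose A, B and D; total service cost 368.

With exactly 3 open, each tenant uses its cheapest among the chosen.
{A, B, D}: P→B 5·15=75, Q→D 4·5=20, R→A 2·21=42, S→B 5·5=25, T→A 8·9=72, U→A 7·14=98, V→D 2·18=36. Service cost 368.
{A, B, F}: service cost 408
{B, D, F}: service cost 413
Among all 20 size-3 choices, {A, B, D} is lowest.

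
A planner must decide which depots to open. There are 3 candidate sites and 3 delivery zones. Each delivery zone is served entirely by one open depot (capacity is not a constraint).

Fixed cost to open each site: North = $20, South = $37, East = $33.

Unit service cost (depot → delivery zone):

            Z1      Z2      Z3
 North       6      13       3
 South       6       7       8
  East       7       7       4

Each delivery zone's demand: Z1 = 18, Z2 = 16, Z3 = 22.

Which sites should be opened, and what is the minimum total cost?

For any fixed open set, each delivery zone goes to its cheapest open site; total = fixed + service.
{North, East}: Z1→North 6·18=108, Z2→East 7·16=112, Z3→North 3·22=66. Service 286; fixed 53; total 339.
{North, South}: service 286 + fixed 57 = 343
{East}: service 326 + fixed 33 = 359
{North, South, East}: service 286 + fixed 90 = 376
(All 7 nonempty subsets were checked; North and East is lowest.)

Open North and East; minimum total cost 339.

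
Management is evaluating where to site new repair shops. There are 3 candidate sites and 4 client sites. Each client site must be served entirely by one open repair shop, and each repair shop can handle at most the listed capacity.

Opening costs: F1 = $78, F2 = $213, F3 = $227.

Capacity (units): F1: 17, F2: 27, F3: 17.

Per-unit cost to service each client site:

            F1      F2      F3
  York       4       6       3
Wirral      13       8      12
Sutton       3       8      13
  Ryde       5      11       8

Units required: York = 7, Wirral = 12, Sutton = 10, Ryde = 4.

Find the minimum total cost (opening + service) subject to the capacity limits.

Open {F1, F2}: York→F2 6·7=42, Wirral→F2 8·12=96, Sutton→F1 3·10=30, Ryde→F1 5·4=20.
Loads: F1 carries 14/17, F2 carries 19/27. Service 188; fixed 291; total 479.
Next best feasible plan costs 489.

Minimum total cost: 479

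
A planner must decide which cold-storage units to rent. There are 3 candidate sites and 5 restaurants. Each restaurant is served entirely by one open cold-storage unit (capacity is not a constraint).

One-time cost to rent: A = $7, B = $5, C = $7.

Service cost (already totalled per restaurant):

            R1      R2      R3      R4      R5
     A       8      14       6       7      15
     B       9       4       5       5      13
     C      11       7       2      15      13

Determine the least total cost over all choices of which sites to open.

For any fixed open set, each restaurant goes to its cheapest open site; total = fixed + service.
{B}: R1→B 9, R2→B 4, R3→B 5, R4→B 5, R5→B 13. Service 36; fixed 5; total 41.
{B, C}: service 33 + fixed 12 = 45
{A, B}: service 35 + fixed 12 = 47
{A, B, C}: R1→A 8, R2→B 4, R3→C 2, R4→B 5, R5→B 13. Service 32; fixed 19; total 51.
No other subset beats 41.

Minimum total cost: 41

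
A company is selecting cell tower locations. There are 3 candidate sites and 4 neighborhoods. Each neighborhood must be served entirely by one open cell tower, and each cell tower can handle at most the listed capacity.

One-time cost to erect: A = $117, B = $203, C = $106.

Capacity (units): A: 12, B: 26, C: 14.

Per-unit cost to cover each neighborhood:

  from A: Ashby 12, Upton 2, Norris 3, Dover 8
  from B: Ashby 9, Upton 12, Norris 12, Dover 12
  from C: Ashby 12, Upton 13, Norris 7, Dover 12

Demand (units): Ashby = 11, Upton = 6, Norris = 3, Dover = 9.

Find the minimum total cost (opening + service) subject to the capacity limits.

Open {A, B}: Ashby→B 9·11=99, Upton→A 2·6=12, Norris→A 3·3=9, Dover→B 12·9=108.
Loads: A carries 9/12, B carries 20/26. Service 228; fixed 320; total 548.
Next best feasible plan costs 572.

Minimum total cost: 548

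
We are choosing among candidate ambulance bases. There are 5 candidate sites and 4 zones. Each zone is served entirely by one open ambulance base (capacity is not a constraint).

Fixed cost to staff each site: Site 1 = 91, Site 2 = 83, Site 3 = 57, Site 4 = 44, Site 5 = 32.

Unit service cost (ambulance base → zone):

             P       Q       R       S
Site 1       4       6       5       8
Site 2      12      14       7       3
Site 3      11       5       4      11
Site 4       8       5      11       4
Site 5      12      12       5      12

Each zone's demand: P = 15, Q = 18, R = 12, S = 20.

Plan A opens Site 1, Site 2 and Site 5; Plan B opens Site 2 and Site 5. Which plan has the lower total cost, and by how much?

Plan A: {Site 1, Site 2, Site 5}: P→Site 1 4·15=60, Q→Site 1 6·18=108, R→Site 1 5·12=60, S→Site 2 3·20=60. Service 288; fixed 206; total 494.
Plan B: {Site 2, Site 5}: P→Site 2 12·15=180, Q→Site 5 12·18=216, R→Site 5 5·12=60, S→Site 2 3·20=60. Service 516; fixed 115; total 631.
Difference: |494 − 631| = 137.

Plan A is cheaper by 137.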